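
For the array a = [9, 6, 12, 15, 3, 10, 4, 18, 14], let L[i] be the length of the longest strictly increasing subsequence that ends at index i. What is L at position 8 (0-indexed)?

dp[i] = 1 + max{dp[j] : j<i, a[j]<a[i]} (or 1 if no such j):
i:      0  1  2  3  4  5  6  7  8
a[i]:   9  6 12 15  3 10  4 18 14
dp:     1  1  2  3  1  2  2  4  3
At index 8 the value is 3.

3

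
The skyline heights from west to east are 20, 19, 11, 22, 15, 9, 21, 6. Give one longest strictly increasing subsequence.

Patience tails give the LIS length; then backtrack through the dp parents:
20 → extends → [20]
19 → replaces 20 → [19]
11 → replaces 19 → [11]
22 → extends → [11, 22]
15 → replaces 22 → [11, 15]
9 → replaces 11 → [9, 15]
21 → extends → [9, 15, 21]
6 → replaces 9 → [6, 15, 21]
Length 3; one witness is 11, 15, 21.

11, 15, 21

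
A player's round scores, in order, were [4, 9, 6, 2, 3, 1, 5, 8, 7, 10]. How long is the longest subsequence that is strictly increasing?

5

Track the smallest tail for each achievable length (strict):
4 → extends → [4]
9 → extends → [4, 9]
6 → replaces 9 → [4, 6]
2 → replaces 4 → [2, 6]
3 → replaces 6 → [2, 3]
1 → replaces 2 → [1, 3]
5 → extends → [1, 3, 5]
8 → extends → [1, 3, 5, 8]
7 → replaces 8 → [1, 3, 5, 7]
10 → extends → [1, 3, 5, 7, 10]
Five tails, so the longest strictly increasing subsequence has length 5 (e.g. 2, 3, 5, 8, 10).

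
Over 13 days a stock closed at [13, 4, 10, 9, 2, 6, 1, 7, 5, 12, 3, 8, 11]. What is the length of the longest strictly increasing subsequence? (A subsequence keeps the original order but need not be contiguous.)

5

Track the smallest tail for each achievable length (strict):
13 → extends → [13]
4 → replaces 13 → [4]
10 → extends → [4, 10]
9 → replaces 10 → [4, 9]
2 → replaces 4 → [2, 9]
6 → replaces 9 → [2, 6]
1 → replaces 2 → [1, 6]
7 → extends → [1, 6, 7]
5 → replaces 6 → [1, 5, 7]
12 → extends → [1, 5, 7, 12]
3 → replaces 5 → [1, 3, 7, 12]
8 → replaces 12 → [1, 3, 7, 8]
11 → extends → [1, 3, 7, 8, 11]
Five tails, so the longest strictly increasing subsequence has length 5 (e.g. 4, 6, 7, 8, 11).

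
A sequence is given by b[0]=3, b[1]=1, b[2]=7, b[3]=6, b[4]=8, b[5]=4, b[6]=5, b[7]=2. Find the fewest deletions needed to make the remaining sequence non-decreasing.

5

Fewest deletions = n − (longest non-decreasing subsequence).
Patience tails:
3 → extends → [3]
1 → replaces 3 → [1]
7 → extends → [1, 7]
6 → replaces 7 → [1, 6]
8 → extends → [1, 6, 8]
4 → replaces 6 → [1, 4, 8]
5 → replaces 8 → [1, 4, 5]
2 → replaces 4 → [1, 2, 5]
Longest non-decreasing subsequence has length 3, so deletions = 8 − 3 = 5.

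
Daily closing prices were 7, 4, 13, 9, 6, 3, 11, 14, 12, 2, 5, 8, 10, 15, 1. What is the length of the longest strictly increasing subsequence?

Track the smallest tail for each achievable length (strict):
7 → extends → [7]
4 → replaces 7 → [4]
13 → extends → [4, 13]
9 → replaces 13 → [4, 9]
6 → replaces 9 → [4, 6]
3 → replaces 4 → [3, 6]
11 → extends → [3, 6, 11]
14 → extends → [3, 6, 11, 14]
12 → replaces 14 → [3, 6, 11, 12]
2 → replaces 3 → [2, 6, 11, 12]
5 → replaces 6 → [2, 5, 11, 12]
8 → replaces 11 → [2, 5, 8, 12]
10 → replaces 12 → [2, 5, 8, 10]
15 → extends → [2, 5, 8, 10, 15]
1 → replaces 2 → [1, 5, 8, 10, 15]
Five tails, so the longest strictly increasing subsequence has length 5 (e.g. 7, 9, 11, 14, 15).

5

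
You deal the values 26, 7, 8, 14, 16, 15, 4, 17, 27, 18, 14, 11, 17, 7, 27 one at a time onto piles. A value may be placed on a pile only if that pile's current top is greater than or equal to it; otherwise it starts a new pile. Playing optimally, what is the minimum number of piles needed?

The minimum number of non-increasing subsequences covering a sequence equals the length of its longest strictly increasing subsequence.
LIS length is 7 (e.g. 7, 8, 14, 16, 17, 18, 27), so 7 piles are needed.

7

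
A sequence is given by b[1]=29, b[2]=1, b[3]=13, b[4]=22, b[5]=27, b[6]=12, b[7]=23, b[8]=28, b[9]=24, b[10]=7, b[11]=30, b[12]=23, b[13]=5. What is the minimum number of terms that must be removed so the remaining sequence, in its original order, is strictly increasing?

Fewest deletions = n − (longest strictly increasing subsequence).
i:      1  2  3  4  5  6  7  8  9 10 11 12 13
b[i]:  29  1 13 22 27 12 23 28 24  7 30 23  5
dp:     1  1  2  3  4  2  4  5  5  2  6  4  2
max dp = 6, so deletions = 13 − 6 = 7.

7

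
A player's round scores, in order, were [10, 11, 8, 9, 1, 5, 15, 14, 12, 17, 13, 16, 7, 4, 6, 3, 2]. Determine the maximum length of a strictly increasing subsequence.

Let dp[i] be the length of the longest such subsequence ending at index i:
i:      1  2  3  4  5  6  7  8  9 10 11 12 13 14 15 16 17
a[i]:  10 11  8  9  1  5 15 14 12 17 13 16  7  4  6  3  2
dp:     1  2  1  2  1  2  3  3  3  4  4  5  3  2  3  2  2
Maximum dp value is 5.

5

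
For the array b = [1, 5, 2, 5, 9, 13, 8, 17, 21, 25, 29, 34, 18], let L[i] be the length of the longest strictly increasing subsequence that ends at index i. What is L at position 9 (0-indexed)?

8

dp[i] = 1 + max{dp[j] : j<i, b[j]<b[i]} (or 1 if no such j):
i:      0  1  2  3  4  5  6  7  8  9 10 11 12
b[i]:   1  5  2  5  9 13  8 17 21 25 29 34 18
dp:     1  2  2  3  4  5  4  6  7  8  9 10  7
At index 9 the value is 8.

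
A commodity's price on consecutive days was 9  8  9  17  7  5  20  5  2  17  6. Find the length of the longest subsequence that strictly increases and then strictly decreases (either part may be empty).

inc[i] = longest strictly increasing subsequence ending at i; dec[i] = longest strictly decreasing subsequence starting at i:
i:      1  2  3  4  5  6  7  8  9 10 11
a[i]:   9  8  9 17  7  5 20  5  2 17  6
inc:    1  1  2  3  1  1  4  1  1  3  2
dec:    5  4  4  4  3  2  3  2  1  2  1
Best peak at i=4 (value 17): inc=3, dec=4, length 3+4−1 = 6.

6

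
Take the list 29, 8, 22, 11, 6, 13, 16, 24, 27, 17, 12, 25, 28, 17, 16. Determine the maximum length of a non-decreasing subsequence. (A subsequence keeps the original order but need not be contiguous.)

7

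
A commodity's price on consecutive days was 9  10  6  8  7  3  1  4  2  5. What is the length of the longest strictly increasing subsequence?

Let dp[i] be the length of the longest such subsequence ending at index i:
i:      1  2  3  4  5  6  7  8  9 10
a[i]:   9 10  6  8  7  3  1  4  2  5
dp:     1  2  1  2  2  1  1  2  2  3
Maximum dp value is 3.

3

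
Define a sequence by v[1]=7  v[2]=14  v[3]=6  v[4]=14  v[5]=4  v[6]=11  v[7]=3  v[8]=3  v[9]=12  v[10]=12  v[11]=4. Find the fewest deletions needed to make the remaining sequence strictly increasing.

Fewest deletions = n − (longest strictly increasing subsequence).
i:      1  2  3  4  5  6  7  8  9 10 11
v[i]:   7 14  6 14  4 11  3  3 12 12  4
dp:     1  2  1  2  1  2  1  1  3  3  2
max dp = 3, so deletions = 11 − 3 = 8.

8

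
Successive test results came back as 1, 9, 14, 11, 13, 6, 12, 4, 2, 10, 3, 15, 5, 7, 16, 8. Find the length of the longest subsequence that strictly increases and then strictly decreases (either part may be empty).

inc[i] = longest strictly increasing subsequence ending at i; dec[i] = longest strictly decreasing subsequence starting at i:
i:      1  2  3  4  5  6  7  8  9 10 11 12 13 14 15 16
a[i]:   1  9 14 11 13  6 12  4  2 10  3 15  5  7 16  8
inc:    1  2  3  3  4  2  4  2  2  3  3  5  4  5  6  6
dec:    1  4  5  4  4  3  3  2  1  2  1  2  1  1  2  1
Best peak at i=3 (value 14): inc=3, dec=5, length 3+5−1 = 7.

7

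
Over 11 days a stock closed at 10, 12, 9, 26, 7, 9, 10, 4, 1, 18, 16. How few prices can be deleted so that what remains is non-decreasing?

7

Fewest deletions = n − (longest non-decreasing subsequence).
Patience tails:
10 → extends → [10]
12 → extends → [10, 12]
9 → replaces 10 → [9, 12]
26 → extends → [9, 12, 26]
7 → replaces 9 → [7, 12, 26]
9 → replaces 12 → [7, 9, 26]
10 → replaces 26 → [7, 9, 10]
4 → replaces 7 → [4, 9, 10]
1 → replaces 4 → [1, 9, 10]
18 → extends → [1, 9, 10, 18]
16 → replaces 18 → [1, 9, 10, 16]
Longest non-decreasing subsequence has length 4, so deletions = 11 − 4 = 7.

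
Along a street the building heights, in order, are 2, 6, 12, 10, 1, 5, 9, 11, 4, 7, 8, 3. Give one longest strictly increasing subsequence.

Patience tails give the LIS length; then backtrack through the dp parents:
2 → extends → [2]
6 → extends → [2, 6]
12 → extends → [2, 6, 12]
10 → replaces 12 → [2, 6, 10]
1 → replaces 2 → [1, 6, 10]
5 → replaces 6 → [1, 5, 10]
9 → replaces 10 → [1, 5, 9]
11 → extends → [1, 5, 9, 11]
4 → replaces 5 → [1, 4, 9, 11]
7 → replaces 9 → [1, 4, 7, 11]
8 → replaces 11 → [1, 4, 7, 8]
3 → replaces 4 → [1, 3, 7, 8]
Length 4; one witness is 2, 6, 10, 11.

2, 6, 10, 11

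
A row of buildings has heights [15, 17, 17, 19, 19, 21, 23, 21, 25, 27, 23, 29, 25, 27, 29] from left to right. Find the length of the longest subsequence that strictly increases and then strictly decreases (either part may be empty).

inc[i] = longest strictly increasing subsequence ending at i; dec[i] = longest strictly decreasing subsequence starting at i:
i:      1  2  3  4  5  6  7  8  9 10 11 12 13 14 15
a[i]:  15 17 17 19 19 21 23 21 25 27 23 29 25 27 29
inc:    1  2  2  3  3  4  5  4  6  7  5  8  6  7  8
dec:    1  1  1  1  1  1  2  1  2  2  1  2  1  1  1
Best peak at i=12 (value 29): inc=8, dec=2, length 8+2−1 = 9.

9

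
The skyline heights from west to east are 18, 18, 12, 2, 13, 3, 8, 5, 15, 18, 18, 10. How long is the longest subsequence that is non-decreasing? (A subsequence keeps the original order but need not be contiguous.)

Let dp[i] be the length of the longest such subsequence ending at index i:
i:      1  2  3  4  5  6  7  8  9 10 11 12
a[i]:  18 18 12  2 13  3  8  5 15 18 18 10
dp:     1  2  1  1  2  2  3  3  4  5  6  4
Maximum dp value is 6.

6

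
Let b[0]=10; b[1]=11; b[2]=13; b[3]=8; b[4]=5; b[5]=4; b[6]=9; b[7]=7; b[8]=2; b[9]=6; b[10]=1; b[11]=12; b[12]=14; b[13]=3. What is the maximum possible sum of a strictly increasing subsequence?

48

Let S[i] be the best sum of a strictly increasing subsequence ending at i:
i:      0  1  2  3  4  5  6  7  8  9 10 11 12 13
b[i]:  10 11 13  8  5  4  9  7  2  6  1 12 14  3
S:     10 21 34  8  5  4 17 12  2 11  1 33 48  5
Maximum is 48 (e.g. 10 + 11 + 13 + 14).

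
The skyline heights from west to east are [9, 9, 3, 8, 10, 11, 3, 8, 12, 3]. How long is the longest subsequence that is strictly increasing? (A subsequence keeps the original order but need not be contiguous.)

5

Track the smallest tail for each achievable length (strict):
9 → extends → [9]
9 → already a tail → [9]
3 → replaces 9 → [3]
8 → extends → [3, 8]
10 → extends → [3, 8, 10]
11 → extends → [3, 8, 10, 11]
3 → already a tail → [3, 8, 10, 11]
8 → already a tail → [3, 8, 10, 11]
12 → extends → [3, 8, 10, 11, 12]
3 → already a tail → [3, 8, 10, 11, 12]
Five tails, so the longest strictly increasing subsequence has length 5 (e.g. 3, 8, 10, 11, 12).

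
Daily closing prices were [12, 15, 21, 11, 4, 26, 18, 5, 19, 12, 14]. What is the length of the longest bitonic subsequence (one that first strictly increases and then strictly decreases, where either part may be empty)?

6

inc[i] = longest strictly increasing subsequence ending at i; dec[i] = longest strictly decreasing subsequence starting at i:
i:      1  2  3  4  5  6  7  8  9 10 11
a[i]:  12 15 21 11  4 26 18  5 19 12 14
inc:    1  2  3  1  1  4  3  2  4  3  4
dec:    3  3  3  2  1  3  2  1  2  1  1
Best peak at i=6 (value 26): inc=4, dec=3, length 4+3−1 = 6.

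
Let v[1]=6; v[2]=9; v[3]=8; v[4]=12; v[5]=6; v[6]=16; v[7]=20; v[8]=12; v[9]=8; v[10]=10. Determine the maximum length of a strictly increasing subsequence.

5

Track the smallest tail for each achievable length (strict):
6 → extends → [6]
9 → extends → [6, 9]
8 → replaces 9 → [6, 8]
12 → extends → [6, 8, 12]
6 → already a tail → [6, 8, 12]
16 → extends → [6, 8, 12, 16]
20 → extends → [6, 8, 12, 16, 20]
12 → already a tail → [6, 8, 12, 16, 20]
8 → already a tail → [6, 8, 12, 16, 20]
10 → replaces 12 → [6, 8, 10, 16, 20]
Five tails, so the longest strictly increasing subsequence has length 5 (e.g. 6, 9, 12, 16, 20).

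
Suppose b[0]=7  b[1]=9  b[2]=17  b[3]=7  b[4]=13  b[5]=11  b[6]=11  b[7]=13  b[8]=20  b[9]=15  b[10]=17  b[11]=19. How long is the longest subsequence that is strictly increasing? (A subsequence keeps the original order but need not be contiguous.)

Let dp[i] be the length of the longest such subsequence ending at index i:
i:      0  1  2  3  4  5  6  7  8  9 10 11
b[i]:   7  9 17  7 13 11 11 13 20 15 17 19
dp:     1  2  3  1  3  3  3  4  5  5  6  7
Maximum dp value is 7.

7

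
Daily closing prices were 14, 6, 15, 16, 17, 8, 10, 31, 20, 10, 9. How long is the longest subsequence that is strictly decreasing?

Let dp[i] be the longest strictly decreasing subsequence ending at i:
i:      1  2  3  4  5  6  7  8  9 10 11
a[i]:  14  6 15 16 17  8 10 31 20 10  9
dp:     1  2  1  1  1  2  2  1  2  3  4
Maximum is 4.

4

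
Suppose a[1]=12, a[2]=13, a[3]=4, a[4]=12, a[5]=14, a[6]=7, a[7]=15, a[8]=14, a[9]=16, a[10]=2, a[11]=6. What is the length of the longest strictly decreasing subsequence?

4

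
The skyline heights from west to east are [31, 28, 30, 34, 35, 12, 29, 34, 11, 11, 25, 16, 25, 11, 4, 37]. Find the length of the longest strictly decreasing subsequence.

7

Negate each value so 'decreasing' becomes 'increasing', then run patience tails on the negated sequence:
-31 → extends → [-31]
-28 → extends → [-31, -28]
-30 → replaces -28 → [-31, -30]
-34 → replaces -31 → [-34, -30]
-35 → replaces -34 → [-35, -30]
-12 → extends → [-35, -30, -12]
-29 → replaces -12 → [-35, -30, -29]
-34 → replaces -30 → [-35, -34, -29]
-11 → extends → [-35, -34, -29, -11]
-11 → already a tail → [-35, -34, -29, -11]
-25 → replaces -11 → [-35, -34, -29, -25]
-16 → extends → [-35, -34, -29, -25, -16]
-25 → already a tail → [-35, -34, -29, -25, -16]
-11 → extends → [-35, -34, -29, -25, -16, -11]
-4 → extends → [-35, -34, -29, -25, -16, -11, -4]
-37 → replaces -35 → [-37, -34, -29, -25, -16, -11, -4]
Seven tails, so the longest strictly decreasing subsequence of the original has length 7.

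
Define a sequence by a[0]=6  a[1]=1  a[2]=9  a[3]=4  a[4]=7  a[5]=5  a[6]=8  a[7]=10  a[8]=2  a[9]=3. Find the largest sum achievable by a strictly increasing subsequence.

31

Let S[i] be the best sum of a strictly increasing subsequence ending at i:
i:      0  1  2  3  4  5  6  7  8  9
a[i]:   6  1  9  4  7  5  8 10  2  3
S:      6  1 15  5 13 10 21 31  3  6
Maximum is 31 (e.g. 6 + 7 + 8 + 10).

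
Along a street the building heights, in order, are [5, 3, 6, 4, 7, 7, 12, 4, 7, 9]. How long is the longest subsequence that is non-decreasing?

6

Track the smallest tail for each achievable length (allowing ties):
5 → extends → [5]
3 → replaces 5 → [3]
6 → extends → [3, 6]
4 → replaces 6 → [3, 4]
7 → extends → [3, 4, 7]
7 → extends → [3, 4, 7, 7]
12 → extends → [3, 4, 7, 7, 12]
4 → replaces 7 → [3, 4, 4, 7, 12]
7 → replaces 12 → [3, 4, 4, 7, 7]
9 → extends → [3, 4, 4, 7, 7, 9]
Six tails, so the longest non-decreasing subsequence has length 6 (e.g. 5, 6, 7, 7, 7, 9).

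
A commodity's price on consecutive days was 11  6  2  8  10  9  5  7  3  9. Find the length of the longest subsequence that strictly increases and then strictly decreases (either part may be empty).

inc[i] = longest strictly increasing subsequence ending at i; dec[i] = longest strictly decreasing subsequence starting at i:
i:      1  2  3  4  5  6  7  8  9 10
a[i]:  11  6  2  8 10  9  5  7  3  9
inc:    1  1  1  2  3  3  2  3  2  4
dec:    5  3  1  3  4  3  2  2  1  1
Best peak at i=5 (value 10): inc=3, dec=4, length 3+4−1 = 6.

6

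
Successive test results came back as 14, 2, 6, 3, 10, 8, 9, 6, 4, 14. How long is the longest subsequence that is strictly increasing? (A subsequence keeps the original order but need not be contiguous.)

Track the smallest tail for each achievable length (strict):
14 → extends → [14]
2 → replaces 14 → [2]
6 → extends → [2, 6]
3 → replaces 6 → [2, 3]
10 → extends → [2, 3, 10]
8 → replaces 10 → [2, 3, 8]
9 → extends → [2, 3, 8, 9]
6 → replaces 8 → [2, 3, 6, 9]
4 → replaces 6 → [2, 3, 4, 9]
14 → extends → [2, 3, 4, 9, 14]
Five tails, so the longest strictly increasing subsequence has length 5 (e.g. 2, 6, 8, 9, 14).

5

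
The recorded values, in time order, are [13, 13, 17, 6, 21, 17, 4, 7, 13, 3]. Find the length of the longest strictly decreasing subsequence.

4

Let dp[i] be the longest strictly decreasing subsequence ending at i:
i:      1  2  3  4  5  6  7  8  9 10
a[i]:  13 13 17  6 21 17  4  7 13  3
dp:     1  1  1  2  1  2  3  3  3  4
Maximum is 4.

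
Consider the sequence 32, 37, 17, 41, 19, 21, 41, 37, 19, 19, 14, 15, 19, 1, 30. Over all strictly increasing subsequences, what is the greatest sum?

Let S[i] be the best sum of a strictly increasing subsequence ending at i:
i:       1   2   3   4   5   6   7   8   9  10  11  12  13  14  15
a[i]:   32  37  17  41  19  21  41  37  19  19  14  15  19   1  30
S:      32  69  17 110  36  57 110  94  36  36  14  29  48   1  87
Maximum is 110 (e.g. 32 + 37 + 41).

110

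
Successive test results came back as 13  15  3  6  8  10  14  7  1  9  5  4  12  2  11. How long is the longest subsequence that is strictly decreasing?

Negate each value so 'decreasing' becomes 'increasing', then run patience tails on the negated sequence:
-13 → extends → [-13]
-15 → replaces -13 → [-15]
-3 → extends → [-15, -3]
-6 → replaces -3 → [-15, -6]
-8 → replaces -6 → [-15, -8]
-10 → replaces -8 → [-15, -10]
-14 → replaces -10 → [-15, -14]
-7 → extends → [-15, -14, -7]
-1 → extends → [-15, -14, -7, -1]
-9 → replaces -7 → [-15, -14, -9, -1]
-5 → replaces -1 → [-15, -14, -9, -5]
-4 → extends → [-15, -14, -9, -5, -4]
-12 → replaces -9 → [-15, -14, -12, -5, -4]
-2 → extends → [-15, -14, -12, -5, -4, -2]
-11 → replaces -5 → [-15, -14, -12, -11, -4, -2]
Six tails, so the longest strictly decreasing subsequence of the original has length 6.

6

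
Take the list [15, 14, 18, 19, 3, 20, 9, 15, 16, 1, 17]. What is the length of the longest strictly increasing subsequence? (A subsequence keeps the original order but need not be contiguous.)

5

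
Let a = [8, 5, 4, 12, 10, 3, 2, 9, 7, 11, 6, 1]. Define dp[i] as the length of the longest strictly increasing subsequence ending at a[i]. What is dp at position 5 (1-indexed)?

2

dp[i] = 1 + max{dp[j] : j<i, a[j]<a[i]} (or 1 if no such j):
i:      1  2  3  4  5  6  7  8  9 10 11 12
a[i]:   8  5  4 12 10  3  2  9  7 11  6  1
dp:     1  1  1  2  2  1  1  2  2  3  2  1
At index 5 the value is 2.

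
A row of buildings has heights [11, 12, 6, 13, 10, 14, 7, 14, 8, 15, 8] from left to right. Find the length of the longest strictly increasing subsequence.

5

Let dp[i] be the length of the longest such subsequence ending at index i:
i:      1  2  3  4  5  6  7  8  9 10 11
a[i]:  11 12  6 13 10 14  7 14  8 15  8
dp:     1  2  1  3  2  4  2  4  3  5  3
Maximum dp value is 5.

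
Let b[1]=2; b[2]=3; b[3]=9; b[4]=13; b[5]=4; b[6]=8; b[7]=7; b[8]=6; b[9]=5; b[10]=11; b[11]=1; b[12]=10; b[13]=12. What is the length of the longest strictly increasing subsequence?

6

Track the smallest tail for each achievable length (strict):
2 → extends → [2]
3 → extends → [2, 3]
9 → extends → [2, 3, 9]
13 → extends → [2, 3, 9, 13]
4 → replaces 9 → [2, 3, 4, 13]
8 → replaces 13 → [2, 3, 4, 8]
7 → replaces 8 → [2, 3, 4, 7]
6 → replaces 7 → [2, 3, 4, 6]
5 → replaces 6 → [2, 3, 4, 5]
11 → extends → [2, 3, 4, 5, 11]
1 → replaces 2 → [1, 3, 4, 5, 11]
10 → replaces 11 → [1, 3, 4, 5, 10]
12 → extends → [1, 3, 4, 5, 10, 12]
Six tails, so the longest strictly increasing subsequence has length 6 (e.g. 2, 3, 4, 8, 11, 12).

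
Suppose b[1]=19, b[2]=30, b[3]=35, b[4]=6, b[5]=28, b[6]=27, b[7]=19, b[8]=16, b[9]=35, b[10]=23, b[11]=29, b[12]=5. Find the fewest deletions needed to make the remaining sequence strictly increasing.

Fewest deletions = n − (longest strictly increasing subsequence).
i:      1  2  3  4  5  6  7  8  9 10 11 12
b[i]:  19 30 35  6 28 27 19 16 35 23 29  5
dp:     1  2  3  1  2  2  2  2  3  3  4  1
max dp = 4, so deletions = 12 − 4 = 8.

8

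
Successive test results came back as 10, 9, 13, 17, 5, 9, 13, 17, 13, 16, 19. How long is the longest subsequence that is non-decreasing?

6

Let dp[i] be the length of the longest such subsequence ending at index i:
i:      1  2  3  4  5  6  7  8  9 10 11
a[i]:  10  9 13 17  5  9 13 17 13 16 19
dp:     1  1  2  3  1  2  3  4  4  5  6
Maximum dp value is 6.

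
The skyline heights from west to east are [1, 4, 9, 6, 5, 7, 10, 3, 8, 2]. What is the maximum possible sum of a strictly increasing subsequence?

Let S[i] be the best sum of a strictly increasing subsequence ending at i:
i:      1  2  3  4  5  6  7  8  9 10
a[i]:   1  4  9  6  5  7 10  3  8  2
S:      1  5 14 11 10 18 28  4 26  3
Maximum is 28 (e.g. 1 + 4 + 6 + 7 + 10).

28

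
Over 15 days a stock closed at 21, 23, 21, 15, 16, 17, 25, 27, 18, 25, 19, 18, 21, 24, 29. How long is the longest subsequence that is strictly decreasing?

Let dp[i] be the longest strictly decreasing subsequence ending at i:
i:      1  2  3  4  5  6  7  8  9 10 11 12 13 14 15
a[i]:  21 23 21 15 16 17 25 27 18 25 19 18 21 24 29
dp:     1  1  2  3  3  3  1  1  3  2  3  4  3  3  1
Maximum is 4.

4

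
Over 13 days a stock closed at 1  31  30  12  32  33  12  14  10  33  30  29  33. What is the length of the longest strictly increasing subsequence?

5

Let dp[i] be the length of the longest such subsequence ending at index i:
i:      1  2  3  4  5  6  7  8  9 10 11 12 13
a[i]:   1 31 30 12 32 33 12 14 10 33 30 29 33
dp:     1  2  2  2  3  4  2  3  2  4  4  4  5
Maximum dp value is 5.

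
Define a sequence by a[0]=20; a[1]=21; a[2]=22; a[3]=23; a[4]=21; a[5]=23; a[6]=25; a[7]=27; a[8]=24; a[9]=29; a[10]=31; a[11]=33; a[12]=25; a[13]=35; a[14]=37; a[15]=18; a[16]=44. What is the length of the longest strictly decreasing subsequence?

Let dp[i] be the longest strictly decreasing subsequence ending at i:
i:      0  1  2  3  4  5  6  7  8  9 10 11 12 13 14 15 16
a[i]:  20 21 22 23 21 23 25 27 24 29 31 33 25 35 37 18 44
dp:     1  1  1  1  2  1  1  1  2  1  1  1  2  1  1  3  1
Maximum is 3.

3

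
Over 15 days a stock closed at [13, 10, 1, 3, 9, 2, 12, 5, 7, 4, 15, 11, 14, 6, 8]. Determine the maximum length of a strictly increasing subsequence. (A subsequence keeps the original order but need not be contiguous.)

Let dp[i] be the length of the longest such subsequence ending at index i:
i:      1  2  3  4  5  6  7  8  9 10 11 12 13 14 15
a[i]:  13 10  1  3  9  2 12  5  7  4 15 11 14  6  8
dp:     1  1  1  2  3  2  4  3  4  3  5  5  6  4  5
Maximum dp value is 6.

6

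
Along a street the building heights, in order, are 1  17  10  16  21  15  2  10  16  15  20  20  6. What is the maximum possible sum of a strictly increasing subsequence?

Let S[i] be the best sum of a strictly increasing subsequence ending at i:
i:      1  2  3  4  5  6  7  8  9 10 11 12 13
a[i]:   1 17 10 16 21 15  2 10 16 15 20 20  6
S:      1 18 11 27 48 26  3 13 42 28 62 62  9
Maximum is 62 (e.g. 1 + 10 + 15 + 16 + 20).

62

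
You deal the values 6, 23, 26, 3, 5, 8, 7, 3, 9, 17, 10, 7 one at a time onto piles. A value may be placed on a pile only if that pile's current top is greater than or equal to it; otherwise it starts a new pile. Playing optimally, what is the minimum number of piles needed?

5

Place each on the leftmost legal pile:
6 → new pile 1 (tops now [6])
23 → new pile 2 (tops now [6, 23])
26 → new pile 3 (tops now [6, 23, 26])
3 → pile 1 (tops now [3, 23, 26])
5 → pile 2 (tops now [3, 5, 26])
8 → pile 3 (tops now [3, 5, 8])
7 → pile 3 (tops now [3, 5, 7])
3 → pile 1 (tops now [3, 5, 7])
9 → new pile 4 (tops now [3, 5, 7, 9])
17 → new pile 5 (tops now [3, 5, 7, 9, 17])
10 → pile 5 (tops now [3, 5, 7, 9, 10])
7 → pile 3 (tops now [3, 5, 7, 9, 10])
Five piles.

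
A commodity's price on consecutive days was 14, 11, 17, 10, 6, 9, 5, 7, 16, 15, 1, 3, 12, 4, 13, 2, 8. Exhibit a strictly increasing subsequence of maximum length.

Patience tails give the LIS length; then backtrack through the dp parents:
14 → extends → [14]
11 → replaces 14 → [11]
17 → extends → [11, 17]
10 → replaces 11 → [10, 17]
6 → replaces 10 → [6, 17]
9 → replaces 17 → [6, 9]
5 → replaces 6 → [5, 9]
7 → replaces 9 → [5, 7]
16 → extends → [5, 7, 16]
15 → replaces 16 → [5, 7, 15]
1 → replaces 5 → [1, 7, 15]
3 → replaces 7 → [1, 3, 15]
12 → replaces 15 → [1, 3, 12]
4 → replaces 12 → [1, 3, 4]
13 → extends → [1, 3, 4, 13]
2 → replaces 3 → [1, 2, 4, 13]
8 → replaces 13 → [1, 2, 4, 8]
Length 4; one witness is 6, 9, 12, 13.

6, 9, 12, 13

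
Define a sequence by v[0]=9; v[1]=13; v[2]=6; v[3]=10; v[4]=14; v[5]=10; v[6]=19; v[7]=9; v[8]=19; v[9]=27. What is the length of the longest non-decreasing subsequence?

Track the smallest tail for each achievable length (allowing ties):
9 → extends → [9]
13 → extends → [9, 13]
6 → replaces 9 → [6, 13]
10 → replaces 13 → [6, 10]
14 → extends → [6, 10, 14]
10 → replaces 14 → [6, 10, 10]
19 → extends → [6, 10, 10, 19]
9 → replaces 10 → [6, 9, 10, 19]
19 → extends → [6, 9, 10, 19, 19]
27 → extends → [6, 9, 10, 19, 19, 27]
Six tails, so the longest non-decreasing subsequence has length 6 (e.g. 9, 13, 14, 19, 19, 27).

6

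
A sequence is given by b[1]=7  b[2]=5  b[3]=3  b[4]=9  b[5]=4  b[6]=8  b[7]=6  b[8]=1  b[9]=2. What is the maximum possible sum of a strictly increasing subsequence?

16

Let S[i] be the best sum of a strictly increasing subsequence ending at i:
i:      1  2  3  4  5  6  7  8  9
b[i]:   7  5  3  9  4  8  6  1  2
S:      7  5  3 16  7 15 13  1  3
Maximum is 16 (e.g. 7 + 9).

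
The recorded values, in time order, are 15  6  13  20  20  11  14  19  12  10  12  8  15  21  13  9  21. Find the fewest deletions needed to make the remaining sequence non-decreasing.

10

Fewest deletions = n − (longest non-decreasing subsequence).
Patience tails:
15 → extends → [15]
6 → replaces 15 → [6]
13 → extends → [6, 13]
20 → extends → [6, 13, 20]
20 → extends → [6, 13, 20, 20]
11 → replaces 13 → [6, 11, 20, 20]
14 → replaces 20 → [6, 11, 14, 20]
19 → replaces 20 → [6, 11, 14, 19]
12 → replaces 14 → [6, 11, 12, 19]
10 → replaces 11 → [6, 10, 12, 19]
12 → replaces 19 → [6, 10, 12, 12]
8 → replaces 10 → [6, 8, 12, 12]
15 → extends → [6, 8, 12, 12, 15]
21 → extends → [6, 8, 12, 12, 15, 21]
13 → replaces 15 → [6, 8, 12, 12, 13, 21]
9 → replaces 12 → [6, 8, 9, 12, 13, 21]
21 → extends → [6, 8, 9, 12, 13, 21, 21]
Longest non-decreasing subsequence has length 7, so deletions = 17 − 7 = 10.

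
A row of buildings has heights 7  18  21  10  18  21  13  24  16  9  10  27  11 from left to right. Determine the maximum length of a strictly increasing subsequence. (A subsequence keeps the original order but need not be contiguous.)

Track the smallest tail for each achievable length (strict):
7 → extends → [7]
18 → extends → [7, 18]
21 → extends → [7, 18, 21]
10 → replaces 18 → [7, 10, 21]
18 → replaces 21 → [7, 10, 18]
21 → extends → [7, 10, 18, 21]
13 → replaces 18 → [7, 10, 13, 21]
24 → extends → [7, 10, 13, 21, 24]
16 → replaces 21 → [7, 10, 13, 16, 24]
9 → replaces 10 → [7, 9, 13, 16, 24]
10 → replaces 13 → [7, 9, 10, 16, 24]
27 → extends → [7, 9, 10, 16, 24, 27]
11 → replaces 16 → [7, 9, 10, 11, 24, 27]
Six tails, so the longest strictly increasing subsequence has length 6 (e.g. 7, 10, 18, 21, 24, 27).

6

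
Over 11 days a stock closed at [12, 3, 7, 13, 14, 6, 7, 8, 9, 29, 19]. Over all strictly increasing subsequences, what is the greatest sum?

68

Let S[i] be the best sum of a strictly increasing subsequence ending at i:
i:      1  2  3  4  5  6  7  8  9 10 11
a[i]:  12  3  7 13 14  6  7  8  9 29 19
S:     12  3 10 25 39  9 16 24 33 68 58
Maximum is 68 (e.g. 12 + 13 + 14 + 29).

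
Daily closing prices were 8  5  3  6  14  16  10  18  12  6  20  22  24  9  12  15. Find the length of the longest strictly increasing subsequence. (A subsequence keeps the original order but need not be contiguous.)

Track the smallest tail for each achievable length (strict):
8 → extends → [8]
5 → replaces 8 → [5]
3 → replaces 5 → [3]
6 → extends → [3, 6]
14 → extends → [3, 6, 14]
16 → extends → [3, 6, 14, 16]
10 → replaces 14 → [3, 6, 10, 16]
18 → extends → [3, 6, 10, 16, 18]
12 → replaces 16 → [3, 6, 10, 12, 18]
6 → already a tail → [3, 6, 10, 12, 18]
20 → extends → [3, 6, 10, 12, 18, 20]
22 → extends → [3, 6, 10, 12, 18, 20, 22]
24 → extends → [3, 6, 10, 12, 18, 20, 22, 24]
9 → replaces 10 → [3, 6, 9, 12, 18, 20, 22, 24]
12 → already a tail → [3, 6, 9, 12, 18, 20, 22, 24]
15 → replaces 18 → [3, 6, 9, 12, 15, 20, 22, 24]
Eight tails, so the longest strictly increasing subsequence has length 8 (e.g. 5, 6, 14, 16, 18, 20, 22, 24).

8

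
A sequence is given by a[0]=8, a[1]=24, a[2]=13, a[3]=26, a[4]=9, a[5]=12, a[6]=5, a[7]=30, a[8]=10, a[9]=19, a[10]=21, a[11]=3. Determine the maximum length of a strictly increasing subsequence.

Let dp[i] be the length of the longest such subsequence ending at index i:
i:      0  1  2  3  4  5  6  7  8  9 10 11
a[i]:   8 24 13 26  9 12  5 30 10 19 21  3
dp:     1  2  2  3  2  3  1  4  3  4  5  1
Maximum dp value is 5.

5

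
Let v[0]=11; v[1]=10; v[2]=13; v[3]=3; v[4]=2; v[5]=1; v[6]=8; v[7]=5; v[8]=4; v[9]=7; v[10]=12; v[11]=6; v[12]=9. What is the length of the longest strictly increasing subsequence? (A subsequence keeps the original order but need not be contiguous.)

Track the smallest tail for each achievable length (strict):
11 → extends → [11]
10 → replaces 11 → [10]
13 → extends → [10, 13]
3 → replaces 10 → [3, 13]
2 → replaces 3 → [2, 13]
1 → replaces 2 → [1, 13]
8 → replaces 13 → [1, 8]
5 → replaces 8 → [1, 5]
4 → replaces 5 → [1, 4]
7 → extends → [1, 4, 7]
12 → extends → [1, 4, 7, 12]
6 → replaces 7 → [1, 4, 6, 12]
9 → replaces 12 → [1, 4, 6, 9]
Four tails, so the longest strictly increasing subsequence has length 4 (e.g. 3, 5, 7, 12).

4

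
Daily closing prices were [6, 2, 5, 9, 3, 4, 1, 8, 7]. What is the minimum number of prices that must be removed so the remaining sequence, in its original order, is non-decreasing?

5

Fewest deletions = n − (longest non-decreasing subsequence).
Patience tails:
6 → extends → [6]
2 → replaces 6 → [2]
5 → extends → [2, 5]
9 → extends → [2, 5, 9]
3 → replaces 5 → [2, 3, 9]
4 → replaces 9 → [2, 3, 4]
1 → replaces 2 → [1, 3, 4]
8 → extends → [1, 3, 4, 8]
7 → replaces 8 → [1, 3, 4, 7]
Longest non-decreasing subsequence has length 4, so deletions = 9 − 4 = 5.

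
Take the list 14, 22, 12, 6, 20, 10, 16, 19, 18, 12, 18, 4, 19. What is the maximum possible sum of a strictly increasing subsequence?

Let S[i] be the best sum of a strictly increasing subsequence ending at i:
i:      1  2  3  4  5  6  7  8  9 10 11 12 13
a[i]:  14 22 12  6 20 10 16 19 18 12 18  4 19
S:     14 36 12  6 34 16 32 51 50 28 50  4 69
Maximum is 69 (e.g. 6 + 10 + 16 + 18 + 19).

69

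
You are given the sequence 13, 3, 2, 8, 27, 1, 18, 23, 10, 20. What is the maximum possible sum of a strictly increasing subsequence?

54

Let S[i] be the best sum of a strictly increasing subsequence ending at i:
i:      1  2  3  4  5  6  7  8  9 10
a[i]:  13  3  2  8 27  1 18 23 10 20
S:     13  3  2 11 40  1 31 54 21 51
Maximum is 54 (e.g. 13 + 18 + 23).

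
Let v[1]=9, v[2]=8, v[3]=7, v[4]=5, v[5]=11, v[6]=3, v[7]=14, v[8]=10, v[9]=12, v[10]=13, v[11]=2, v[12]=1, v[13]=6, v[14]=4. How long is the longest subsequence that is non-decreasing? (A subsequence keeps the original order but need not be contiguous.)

4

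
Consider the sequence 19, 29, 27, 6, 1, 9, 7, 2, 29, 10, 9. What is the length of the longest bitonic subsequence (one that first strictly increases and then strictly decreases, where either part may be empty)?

6

inc[i] = longest strictly increasing subsequence ending at i; dec[i] = longest strictly decreasing subsequence starting at i:
i:      1  2  3  4  5  6  7  8  9 10 11
a[i]:  19 29 27  6  1  9  7  2 29 10  9
inc:    1  2  2  1  1  2  2  2  3  3  3
dec:    4  5  4  2  1  3  2  1  3  2  1
Best peak at i=2 (value 29): inc=2, dec=5, length 2+5−1 = 6.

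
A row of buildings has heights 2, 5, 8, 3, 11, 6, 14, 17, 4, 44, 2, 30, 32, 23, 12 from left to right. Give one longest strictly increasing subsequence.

2, 5, 8, 11, 14, 17, 30, 32

Patience tails give the LIS length; then backtrack through the dp parents:
2 → extends → [2]
5 → extends → [2, 5]
8 → extends → [2, 5, 8]
3 → replaces 5 → [2, 3, 8]
11 → extends → [2, 3, 8, 11]
6 → replaces 8 → [2, 3, 6, 11]
14 → extends → [2, 3, 6, 11, 14]
17 → extends → [2, 3, 6, 11, 14, 17]
4 → replaces 6 → [2, 3, 4, 11, 14, 17]
44 → extends → [2, 3, 4, 11, 14, 17, 44]
2 → already a tail → [2, 3, 4, 11, 14, 17, 44]
30 → replaces 44 → [2, 3, 4, 11, 14, 17, 30]
32 → extends → [2, 3, 4, 11, 14, 17, 30, 32]
23 → replaces 30 → [2, 3, 4, 11, 14, 17, 23, 32]
12 → replaces 14 → [2, 3, 4, 11, 12, 17, 23, 32]
Length 8; one witness is 2, 5, 8, 11, 14, 17, 30, 32.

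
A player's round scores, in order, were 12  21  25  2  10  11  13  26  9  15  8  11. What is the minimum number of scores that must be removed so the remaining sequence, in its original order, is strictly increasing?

Fewest deletions = n − (longest strictly increasing subsequence).
Patience tails:
12 → extends → [12]
21 → extends → [12, 21]
25 → extends → [12, 21, 25]
2 → replaces 12 → [2, 21, 25]
10 → replaces 21 → [2, 10, 25]
11 → replaces 25 → [2, 10, 11]
13 → extends → [2, 10, 11, 13]
26 → extends → [2, 10, 11, 13, 26]
9 → replaces 10 → [2, 9, 11, 13, 26]
15 → replaces 26 → [2, 9, 11, 13, 15]
8 → replaces 9 → [2, 8, 11, 13, 15]
11 → already a tail → [2, 8, 11, 13, 15]
Longest strictly increasing subsequence has length 5, so deletions = 12 − 5 = 7.

7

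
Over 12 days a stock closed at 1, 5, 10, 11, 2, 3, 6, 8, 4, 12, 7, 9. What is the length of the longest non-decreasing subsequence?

6

Let dp[i] be the length of the longest such subsequence ending at index i:
i:      1  2  3  4  5  6  7  8  9 10 11 12
a[i]:   1  5 10 11  2  3  6  8  4 12  7  9
dp:     1  2  3  4  2  3  4  5  4  6  5  6
Maximum dp value is 6.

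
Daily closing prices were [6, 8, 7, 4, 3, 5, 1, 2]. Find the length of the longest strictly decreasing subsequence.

5

Negate each value so 'decreasing' becomes 'increasing', then run patience tails on the negated sequence:
-6 → extends → [-6]
-8 → replaces -6 → [-8]
-7 → extends → [-8, -7]
-4 → extends → [-8, -7, -4]
-3 → extends → [-8, -7, -4, -3]
-5 → replaces -4 → [-8, -7, -5, -3]
-1 → extends → [-8, -7, -5, -3, -1]
-2 → replaces -1 → [-8, -7, -5, -3, -2]
Five tails, so the longest strictly decreasing subsequence of the original has length 5.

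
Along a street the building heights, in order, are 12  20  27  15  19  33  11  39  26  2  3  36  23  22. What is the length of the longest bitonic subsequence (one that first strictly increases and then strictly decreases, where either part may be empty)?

inc[i] = longest strictly increasing subsequence ending at i; dec[i] = longest strictly decreasing subsequence starting at i:
i:      1  2  3  4  5  6  7  8  9 10 11 12 13 14
a[i]:  12 20 27 15 19 33 11 39 26  2  3 36 23 22
inc:    1  2  3  2  3  4  1  5  4  1  2  5  4  4
dec:    3  4  4  3  3  4  2  4  3  1  1  3  2  1
Best peak at i=8 (value 39): inc=5, dec=4, length 5+4−1 = 8.

8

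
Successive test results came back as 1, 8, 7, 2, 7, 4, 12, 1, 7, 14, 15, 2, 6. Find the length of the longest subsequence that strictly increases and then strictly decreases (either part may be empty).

7

inc[i] = longest strictly increasing subsequence ending at i; dec[i] = longest strictly decreasing subsequence starting at i:
i:      1  2  3  4  5  6  7  8  9 10 11 12 13
a[i]:   1  8  7  2  7  4 12  1  7 14 15  2  6
inc:    1  2  2  2  3  3  4  1  4  5  6  2  4
dec:    1  4  3  2  3  2  3  1  2  2  2  1  1
Best peak at i=11 (value 15): inc=6, dec=2, length 6+2−1 = 7.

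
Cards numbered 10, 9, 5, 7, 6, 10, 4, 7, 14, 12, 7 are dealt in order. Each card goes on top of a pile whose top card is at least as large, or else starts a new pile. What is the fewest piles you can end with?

4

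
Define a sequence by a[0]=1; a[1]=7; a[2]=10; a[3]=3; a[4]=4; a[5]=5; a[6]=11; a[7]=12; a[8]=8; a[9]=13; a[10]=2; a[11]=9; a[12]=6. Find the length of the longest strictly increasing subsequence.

7

Let dp[i] be the length of the longest such subsequence ending at index i:
i:      0  1  2  3  4  5  6  7  8  9 10 11 12
a[i]:   1  7 10  3  4  5 11 12  8 13  2  9  6
dp:     1  2  3  2  3  4  5  6  5  7  2  6  5
Maximum dp value is 7.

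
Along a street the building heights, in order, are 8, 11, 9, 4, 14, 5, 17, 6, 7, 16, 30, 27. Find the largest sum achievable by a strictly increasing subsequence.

Let S[i] be the best sum of a strictly increasing subsequence ending at i:
i:      1  2  3  4  5  6  7  8  9 10 11 12
a[i]:   8 11  9  4 14  5 17  6  7 16 30 27
S:      8 19 17  4 33  9 50 15 22 49 80 77
Maximum is 80 (e.g. 8 + 11 + 14 + 17 + 30).

80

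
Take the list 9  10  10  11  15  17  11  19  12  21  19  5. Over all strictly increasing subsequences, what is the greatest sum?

102

Let S[i] be the best sum of a strictly increasing subsequence ending at i:
i:       1   2   3   4   5   6   7   8   9  10  11  12
a[i]:    9  10  10  11  15  17  11  19  12  21  19   5
S:       9  19  19  30  45  62  30  81  42 102  81   5
Maximum is 102 (e.g. 9 + 10 + 11 + 15 + 17 + 19 + 21).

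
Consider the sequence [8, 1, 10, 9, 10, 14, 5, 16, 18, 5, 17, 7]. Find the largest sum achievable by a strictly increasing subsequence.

Let S[i] be the best sum of a strictly increasing subsequence ending at i:
i:      1  2  3  4  5  6  7  8  9 10 11 12
a[i]:   8  1 10  9 10 14  5 16 18  5 17  7
S:      8  1 18 17 27 41  6 57 75  6 74 13
Maximum is 75 (e.g. 8 + 9 + 10 + 14 + 16 + 18).

75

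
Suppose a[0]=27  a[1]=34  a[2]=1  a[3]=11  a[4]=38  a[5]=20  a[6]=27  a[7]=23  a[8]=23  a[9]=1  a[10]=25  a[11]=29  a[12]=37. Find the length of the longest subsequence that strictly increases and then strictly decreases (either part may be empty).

inc[i] = longest strictly increasing subsequence ending at i; dec[i] = longest strictly decreasing subsequence starting at i:
i:      0  1  2  3  4  5  6  7  8  9 10 11 12
a[i]:  27 34  1 11 38 20 27 23 23  1 25 29 37
inc:    1  2  1  2  3  3  4  4  4  1  5  6  7
dec:    3  4  1  2  4  2  3  2  2  1  1  1  1
Best peak at i=12 (value 37): inc=7, dec=1, length 7+1−1 = 7.

7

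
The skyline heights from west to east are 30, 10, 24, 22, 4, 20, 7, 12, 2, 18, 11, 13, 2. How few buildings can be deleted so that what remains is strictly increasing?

Fewest deletions = n − (longest strictly increasing subsequence).
i:      1  2  3  4  5  6  7  8  9 10 11 12 13
a[i]:  30 10 24 22  4 20  7 12  2 18 11 13  2
dp:     1  1  2  2  1  2  2  3  1  4  3  4  1
max dp = 4, so deletions = 13 − 4 = 9.

9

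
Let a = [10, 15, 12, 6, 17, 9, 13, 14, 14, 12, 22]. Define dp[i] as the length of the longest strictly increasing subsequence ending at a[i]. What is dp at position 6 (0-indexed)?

dp[i] = 1 + max{dp[j] : j<i, a[j]<a[i]} (or 1 if no such j):
i:      0  1  2  3  4  5  6  7  8  9 10
a[i]:  10 15 12  6 17  9 13 14 14 12 22
dp:     1  2  2  1  3  2  3  4  4  3  5
At index 6 the value is 3.

3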